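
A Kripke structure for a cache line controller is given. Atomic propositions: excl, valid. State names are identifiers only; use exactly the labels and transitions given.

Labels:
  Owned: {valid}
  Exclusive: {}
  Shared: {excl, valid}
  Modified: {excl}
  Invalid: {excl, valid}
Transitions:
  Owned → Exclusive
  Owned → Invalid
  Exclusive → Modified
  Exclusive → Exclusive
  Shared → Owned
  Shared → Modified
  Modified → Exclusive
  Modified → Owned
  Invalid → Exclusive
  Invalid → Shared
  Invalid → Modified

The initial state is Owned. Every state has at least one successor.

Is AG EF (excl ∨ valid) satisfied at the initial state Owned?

States satisfying EF (excl ∨ valid): {Owned, Exclusive, Shared, Modified, Invalid}.
States satisfying AG EF (excl ∨ valid): {Owned, Exclusive, Shared, Modified, Invalid}.
Every state reachable from Owned satisfies EF (excl ∨ valid).
Owned ∈ Sat(AG EF (excl ∨ valid)).

Yes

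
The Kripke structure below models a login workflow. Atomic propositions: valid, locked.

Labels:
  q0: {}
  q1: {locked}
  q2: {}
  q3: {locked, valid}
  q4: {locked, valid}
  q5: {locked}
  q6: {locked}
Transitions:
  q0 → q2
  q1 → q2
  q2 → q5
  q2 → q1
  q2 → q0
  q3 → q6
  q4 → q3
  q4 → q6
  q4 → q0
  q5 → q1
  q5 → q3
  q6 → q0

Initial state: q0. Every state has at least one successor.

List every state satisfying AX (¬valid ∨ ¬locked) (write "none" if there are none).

States satisfying ¬valid ∨ ¬locked: {q0, q1, q2, q5, q6}.
States satisfying AX (¬valid ∨ ¬locked): {q0, q1, q2, q3, q6}.

{q0, q1, q2, q3, q6}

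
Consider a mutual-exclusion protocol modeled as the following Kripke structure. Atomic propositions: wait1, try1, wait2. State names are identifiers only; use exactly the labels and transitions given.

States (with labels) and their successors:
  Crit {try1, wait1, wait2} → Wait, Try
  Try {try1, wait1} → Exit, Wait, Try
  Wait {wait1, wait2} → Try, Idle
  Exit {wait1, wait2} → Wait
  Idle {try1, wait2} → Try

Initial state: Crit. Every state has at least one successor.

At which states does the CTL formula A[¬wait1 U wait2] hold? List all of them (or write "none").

{Crit, Wait, Exit, Idle}

States satisfying ¬wait1: {Idle}.
States satisfying wait2: {Crit, Wait, Exit, Idle}.
States satisfying A[¬wait1 U wait2]: {Crit, Wait, Exit, Idle}.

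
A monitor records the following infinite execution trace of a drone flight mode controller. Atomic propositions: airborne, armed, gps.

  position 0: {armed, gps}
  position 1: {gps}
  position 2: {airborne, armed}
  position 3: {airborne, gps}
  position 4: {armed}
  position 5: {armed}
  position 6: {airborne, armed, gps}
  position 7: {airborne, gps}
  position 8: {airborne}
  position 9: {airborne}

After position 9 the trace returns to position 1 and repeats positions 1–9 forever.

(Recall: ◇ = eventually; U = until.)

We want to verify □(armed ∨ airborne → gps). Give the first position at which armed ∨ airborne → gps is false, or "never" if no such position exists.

2

Check armed ∨ airborne → gps at each position in order: 0 ✓, 1 ✓.
At position 2 the labels are {airborne, armed}, so armed ∨ airborne → gps is false there. This is the first violation.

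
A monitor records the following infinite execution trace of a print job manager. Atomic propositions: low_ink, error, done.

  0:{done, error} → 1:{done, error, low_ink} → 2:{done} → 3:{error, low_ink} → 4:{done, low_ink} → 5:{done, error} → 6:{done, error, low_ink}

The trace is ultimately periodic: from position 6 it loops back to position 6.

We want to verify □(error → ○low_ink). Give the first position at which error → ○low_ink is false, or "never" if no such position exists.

Check error → ○low_ink at each position in order: 0 ✓.
At position 1 the labels are {done, error, low_ink} and the next position 2 has {done}, so error → ○low_ink is false there. This is the first violation.

1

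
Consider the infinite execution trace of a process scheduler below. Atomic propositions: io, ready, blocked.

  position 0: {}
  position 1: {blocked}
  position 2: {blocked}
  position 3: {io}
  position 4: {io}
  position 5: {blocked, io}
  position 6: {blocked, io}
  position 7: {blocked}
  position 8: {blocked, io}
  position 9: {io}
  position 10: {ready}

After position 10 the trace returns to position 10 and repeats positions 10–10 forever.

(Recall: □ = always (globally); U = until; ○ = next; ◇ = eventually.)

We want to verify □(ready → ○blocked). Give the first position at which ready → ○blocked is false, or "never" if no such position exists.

10

Check ready → ○blocked at each position in order: 0 ✓, 1 ✓, 2 ✓, 3 ✓, 4 ✓, 5 ✓, 6 ✓, 7 ✓, 8 ✓, 9 ✓.
At position 10 the labels are {ready} and the next position 10 has {ready}, so ready → ○blocked is false there. This is the first violation.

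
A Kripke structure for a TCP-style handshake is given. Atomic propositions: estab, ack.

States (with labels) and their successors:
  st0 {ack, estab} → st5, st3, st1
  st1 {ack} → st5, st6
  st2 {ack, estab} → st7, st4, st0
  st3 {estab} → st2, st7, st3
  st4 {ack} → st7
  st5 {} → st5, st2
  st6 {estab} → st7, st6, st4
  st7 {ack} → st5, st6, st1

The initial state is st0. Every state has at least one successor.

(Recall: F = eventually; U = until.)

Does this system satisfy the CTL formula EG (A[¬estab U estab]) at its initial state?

States satisfying A[¬estab U estab]: {st0, st2, st3, st6}.
States satisfying EG (A[¬estab U estab]): {st0, st2, st3, st6}.
st0 ∈ Sat(EG (A[¬estab U estab])).

Satisfied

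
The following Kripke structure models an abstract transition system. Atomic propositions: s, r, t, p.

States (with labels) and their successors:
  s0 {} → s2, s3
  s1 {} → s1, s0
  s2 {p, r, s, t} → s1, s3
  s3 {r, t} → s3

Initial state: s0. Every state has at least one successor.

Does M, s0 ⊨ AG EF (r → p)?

States satisfying EF (r → p): {s0, s1, s2}.
States satisfying AG EF (r → p): ∅.
s3 is reachable from s0 and violates EF (r → p), so AG fails at s0.
s0 ∉ Sat(AG EF (r → p)).

Does not hold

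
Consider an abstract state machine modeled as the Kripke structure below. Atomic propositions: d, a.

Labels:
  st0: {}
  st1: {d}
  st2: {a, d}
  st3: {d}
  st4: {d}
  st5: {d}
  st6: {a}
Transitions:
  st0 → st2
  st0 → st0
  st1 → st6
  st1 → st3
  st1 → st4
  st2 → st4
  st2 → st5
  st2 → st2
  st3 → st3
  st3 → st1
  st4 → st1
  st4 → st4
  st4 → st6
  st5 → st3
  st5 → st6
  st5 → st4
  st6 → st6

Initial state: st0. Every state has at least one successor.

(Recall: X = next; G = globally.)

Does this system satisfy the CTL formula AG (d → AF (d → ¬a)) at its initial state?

States satisfying d → AF (d → ¬a): {st0, st1, st3, st4, st5, st6}.
States satisfying AG (d → AF (d → ¬a)): {st1, st3, st4, st5, st6}.
st2 is reachable from st0 and violates d → AF (d → ¬a), so AG fails at st0.
st0 ∉ Sat(AG (d → AF (d → ¬a))).

No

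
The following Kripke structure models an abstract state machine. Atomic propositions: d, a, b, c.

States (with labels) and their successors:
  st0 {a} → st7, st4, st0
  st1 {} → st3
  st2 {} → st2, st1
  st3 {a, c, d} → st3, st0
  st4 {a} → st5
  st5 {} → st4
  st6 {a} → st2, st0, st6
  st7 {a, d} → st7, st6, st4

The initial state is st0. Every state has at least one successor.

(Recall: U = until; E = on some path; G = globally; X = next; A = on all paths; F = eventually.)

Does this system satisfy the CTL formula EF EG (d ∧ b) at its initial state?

No

States satisfying EG (d ∧ b): ∅.
States satisfying EF EG (d ∧ b): ∅.
No suitable path/successor from st0 witnesses the formula.
st0 ∉ Sat(EF EG (d ∧ b)).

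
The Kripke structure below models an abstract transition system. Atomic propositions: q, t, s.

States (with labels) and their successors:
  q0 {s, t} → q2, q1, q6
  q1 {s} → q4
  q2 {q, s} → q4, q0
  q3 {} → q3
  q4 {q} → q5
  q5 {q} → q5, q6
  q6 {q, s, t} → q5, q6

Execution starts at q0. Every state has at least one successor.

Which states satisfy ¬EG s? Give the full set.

{q1, q3, q4, q5}

States satisfying s: {q0, q1, q2, q6}.
States satisfying EG s: {q0, q2, q6}.
States satisfying ¬EG s: {q1, q3, q4, q5}.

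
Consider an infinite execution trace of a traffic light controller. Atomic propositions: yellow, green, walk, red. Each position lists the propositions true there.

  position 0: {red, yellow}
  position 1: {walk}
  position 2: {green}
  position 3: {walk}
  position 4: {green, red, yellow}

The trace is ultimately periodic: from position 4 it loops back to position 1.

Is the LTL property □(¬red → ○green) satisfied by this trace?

No

¬red → ○green must hold at every position from 0 onward. It fails at position 2, so □(¬red → ○green) is false.
Positions where ¬red holds: 1, 2, 3.
Check ○green at each: 1→ok, 2→fails, 3→ok.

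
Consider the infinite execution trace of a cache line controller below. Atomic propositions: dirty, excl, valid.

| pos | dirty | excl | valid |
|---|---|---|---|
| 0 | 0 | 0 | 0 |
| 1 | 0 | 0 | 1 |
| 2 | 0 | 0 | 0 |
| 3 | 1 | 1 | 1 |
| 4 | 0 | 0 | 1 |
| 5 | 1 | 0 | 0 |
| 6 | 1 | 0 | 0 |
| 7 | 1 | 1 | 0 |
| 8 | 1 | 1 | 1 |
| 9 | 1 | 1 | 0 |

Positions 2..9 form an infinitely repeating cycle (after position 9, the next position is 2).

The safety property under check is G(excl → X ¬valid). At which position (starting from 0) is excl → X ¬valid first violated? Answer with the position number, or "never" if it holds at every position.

Check excl → X ¬valid at each position in order: 0 ✓, 1 ✓, 2 ✓.
At position 3 the labels are {dirty, excl, valid} and the next position 4 has {valid}, so excl → X ¬valid is false there. This is the first violation.

3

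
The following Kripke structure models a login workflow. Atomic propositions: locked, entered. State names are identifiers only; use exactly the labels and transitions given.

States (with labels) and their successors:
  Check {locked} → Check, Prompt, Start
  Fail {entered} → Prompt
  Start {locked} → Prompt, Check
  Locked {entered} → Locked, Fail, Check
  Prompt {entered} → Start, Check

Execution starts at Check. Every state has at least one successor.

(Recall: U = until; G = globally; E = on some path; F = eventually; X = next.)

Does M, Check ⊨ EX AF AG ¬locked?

States satisfying AF AG ¬locked: ∅.
States satisfying EX AF AG ¬locked: ∅.
No suitable path/successor from Check witnesses the formula.
Check ∉ Sat(EX AF AG ¬locked).

Violated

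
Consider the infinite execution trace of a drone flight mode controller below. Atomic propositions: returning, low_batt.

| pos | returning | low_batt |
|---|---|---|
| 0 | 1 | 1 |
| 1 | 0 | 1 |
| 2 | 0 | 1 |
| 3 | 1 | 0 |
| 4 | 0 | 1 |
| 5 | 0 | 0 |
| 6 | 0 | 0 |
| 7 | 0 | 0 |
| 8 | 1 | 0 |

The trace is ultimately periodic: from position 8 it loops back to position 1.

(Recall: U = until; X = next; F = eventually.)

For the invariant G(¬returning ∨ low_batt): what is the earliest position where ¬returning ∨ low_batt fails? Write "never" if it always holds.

Check ¬returning ∨ low_batt at each position in order: 0 ✓, 1 ✓, 2 ✓.
At position 3 the labels are {returning}, so ¬returning ∨ low_batt is false there. This is the first violation.

3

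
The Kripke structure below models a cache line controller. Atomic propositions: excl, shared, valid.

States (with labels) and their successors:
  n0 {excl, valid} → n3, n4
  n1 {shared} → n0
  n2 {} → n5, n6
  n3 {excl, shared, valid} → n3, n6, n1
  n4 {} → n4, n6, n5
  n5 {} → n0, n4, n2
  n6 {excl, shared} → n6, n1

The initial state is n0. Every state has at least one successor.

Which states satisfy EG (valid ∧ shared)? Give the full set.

{n3}

States satisfying valid ∧ shared: {n3}.
States satisfying EG (valid ∧ shared): {n3}.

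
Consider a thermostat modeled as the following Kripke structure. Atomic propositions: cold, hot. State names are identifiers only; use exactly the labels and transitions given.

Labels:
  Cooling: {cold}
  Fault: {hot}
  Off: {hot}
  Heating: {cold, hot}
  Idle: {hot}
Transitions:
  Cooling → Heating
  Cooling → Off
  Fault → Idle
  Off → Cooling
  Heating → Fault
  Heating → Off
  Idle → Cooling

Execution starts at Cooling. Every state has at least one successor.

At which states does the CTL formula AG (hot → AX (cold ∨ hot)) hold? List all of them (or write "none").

{Cooling, Fault, Off, Heating, Idle}

States satisfying hot → AX (cold ∨ hot): {Cooling, Fault, Off, Heating, Idle}.
States satisfying AG (hot → AX (cold ∨ hot)): {Cooling, Fault, Off, Heating, Idle}.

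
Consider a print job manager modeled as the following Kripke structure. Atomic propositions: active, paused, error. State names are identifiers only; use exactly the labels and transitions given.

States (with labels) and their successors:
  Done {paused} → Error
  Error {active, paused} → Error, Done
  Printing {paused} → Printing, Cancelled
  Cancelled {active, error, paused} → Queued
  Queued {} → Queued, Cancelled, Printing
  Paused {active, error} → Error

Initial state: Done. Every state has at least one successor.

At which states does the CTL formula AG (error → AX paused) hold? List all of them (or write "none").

States satisfying error → AX paused: {Done, Error, Printing, Queued, Paused}.
States satisfying AG (error → AX paused): {Done, Error, Paused}.

{Done, Error, Paused}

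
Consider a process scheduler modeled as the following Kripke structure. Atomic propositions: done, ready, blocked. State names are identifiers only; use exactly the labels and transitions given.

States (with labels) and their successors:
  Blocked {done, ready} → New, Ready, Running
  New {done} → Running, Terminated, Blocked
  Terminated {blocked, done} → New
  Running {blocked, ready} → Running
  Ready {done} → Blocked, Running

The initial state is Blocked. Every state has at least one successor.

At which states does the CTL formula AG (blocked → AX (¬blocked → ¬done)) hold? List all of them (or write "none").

{Running}

States satisfying blocked → AX (¬blocked → ¬done): {Blocked, New, Running, Ready}.
States satisfying AG (blocked → AX (¬blocked → ¬done)): {Running}.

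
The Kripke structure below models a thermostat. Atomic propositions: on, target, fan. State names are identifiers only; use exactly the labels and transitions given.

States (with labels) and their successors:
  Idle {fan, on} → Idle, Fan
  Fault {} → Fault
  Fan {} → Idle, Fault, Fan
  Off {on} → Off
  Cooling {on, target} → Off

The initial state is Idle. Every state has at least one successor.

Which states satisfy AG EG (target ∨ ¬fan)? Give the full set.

States satisfying EG (target ∨ ¬fan): {Fault, Fan, Off, Cooling}.
States satisfying AG EG (target ∨ ¬fan): {Fault, Off, Cooling}.

{Fault, Off, Cooling}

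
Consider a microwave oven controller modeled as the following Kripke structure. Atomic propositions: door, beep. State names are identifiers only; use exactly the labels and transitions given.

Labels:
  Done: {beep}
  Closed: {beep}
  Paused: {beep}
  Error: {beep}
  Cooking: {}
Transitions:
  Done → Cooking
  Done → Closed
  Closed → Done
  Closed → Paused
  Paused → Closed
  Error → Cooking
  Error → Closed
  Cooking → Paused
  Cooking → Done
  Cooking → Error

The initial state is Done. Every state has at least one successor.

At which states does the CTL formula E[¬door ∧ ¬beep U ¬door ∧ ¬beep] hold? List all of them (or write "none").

{Cooking}

States satisfying ¬door ∧ ¬beep: {Cooking}.
States satisfying E[¬door ∧ ¬beep U ¬door ∧ ¬beep]: {Cooking}.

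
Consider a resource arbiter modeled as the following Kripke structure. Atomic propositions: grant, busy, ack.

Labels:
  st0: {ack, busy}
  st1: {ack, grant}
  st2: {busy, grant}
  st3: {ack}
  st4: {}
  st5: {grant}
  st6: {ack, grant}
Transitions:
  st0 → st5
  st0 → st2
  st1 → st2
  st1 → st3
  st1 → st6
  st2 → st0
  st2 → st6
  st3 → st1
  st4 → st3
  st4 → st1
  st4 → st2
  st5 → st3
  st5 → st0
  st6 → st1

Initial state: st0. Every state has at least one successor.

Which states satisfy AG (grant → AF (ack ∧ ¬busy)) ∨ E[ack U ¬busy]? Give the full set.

{st0, st1, st3, st4, st5, st6}

States satisfying grant → AF (ack ∧ ¬busy): {st0, st1, st3, st4, st6}.
States satisfying AG (grant → AF (ack ∧ ¬busy)): ∅.
States satisfying ack: {st0, st1, st3, st6}.
States satisfying ¬busy: {st1, st3, st4, st5, st6}.
States satisfying E[ack U ¬busy]: {st0, st1, st3, st4, st5, st6}.
States satisfying AG (grant → AF (ack ∧ ¬busy)) ∨ E[ack U ¬busy]: {st0, st1, st3, st4, st5, st6}.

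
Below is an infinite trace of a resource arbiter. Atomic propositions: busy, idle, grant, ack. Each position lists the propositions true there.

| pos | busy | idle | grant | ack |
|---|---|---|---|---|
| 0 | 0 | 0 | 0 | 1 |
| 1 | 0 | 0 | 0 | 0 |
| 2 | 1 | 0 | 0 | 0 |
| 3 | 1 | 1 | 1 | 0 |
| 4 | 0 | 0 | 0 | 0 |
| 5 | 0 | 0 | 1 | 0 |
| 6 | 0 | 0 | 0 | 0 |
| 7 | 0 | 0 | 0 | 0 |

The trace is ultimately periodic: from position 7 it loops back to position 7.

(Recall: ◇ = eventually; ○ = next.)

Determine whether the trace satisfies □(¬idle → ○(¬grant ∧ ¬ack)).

Does not hold

¬idle → ○(¬grant ∧ ¬ack) must hold at every position from 0 onward. It fails at position 2, so □(¬idle → ○(¬grant ∧ ¬ack)) is false.
Positions where ¬idle holds: 0, 1, 2, 4, 5, 6, 7.
Check ○(¬grant ∧ ¬ack) at each: 0→ok, 1→ok, 2→fails, 4→fails, 5→ok, 6→ok, 7→ok.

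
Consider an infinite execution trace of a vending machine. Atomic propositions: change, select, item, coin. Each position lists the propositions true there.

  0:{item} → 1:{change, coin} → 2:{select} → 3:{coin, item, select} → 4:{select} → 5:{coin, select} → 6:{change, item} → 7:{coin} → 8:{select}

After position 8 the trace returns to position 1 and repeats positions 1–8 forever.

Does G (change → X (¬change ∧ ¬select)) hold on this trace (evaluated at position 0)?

Does not hold

change → X (¬change ∧ ¬select) must hold at every position from 0 onward. It fails at position 1, so G (change → X (¬change ∧ ¬select)) is false.
Positions where change holds: 1, 6.
Check X (¬change ∧ ¬select) at each: 1→fails, 6→ok.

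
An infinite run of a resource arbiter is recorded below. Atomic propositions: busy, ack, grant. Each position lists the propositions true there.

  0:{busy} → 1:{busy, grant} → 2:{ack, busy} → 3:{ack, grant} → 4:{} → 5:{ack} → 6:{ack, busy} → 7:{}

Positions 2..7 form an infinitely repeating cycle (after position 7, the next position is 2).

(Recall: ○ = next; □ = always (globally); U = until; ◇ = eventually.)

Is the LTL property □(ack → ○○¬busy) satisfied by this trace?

ack → ○○¬busy must hold at every position from 0 onward. It fails at position 6, so □(ack → ○○¬busy) is false.
Positions where ack holds: 2, 3, 5, 6.
Check ○○¬busy at each: 2→ok, 3→ok, 5→ok, 6→fails.

Does not hold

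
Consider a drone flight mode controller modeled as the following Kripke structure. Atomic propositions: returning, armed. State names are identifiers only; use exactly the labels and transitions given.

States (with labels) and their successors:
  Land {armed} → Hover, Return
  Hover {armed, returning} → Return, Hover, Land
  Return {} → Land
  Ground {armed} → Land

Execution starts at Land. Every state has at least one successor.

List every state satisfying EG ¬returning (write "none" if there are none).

{Land, Return, Ground}

States satisfying ¬returning: {Land, Return, Ground}.
States satisfying EG ¬returning: {Land, Return, Ground}.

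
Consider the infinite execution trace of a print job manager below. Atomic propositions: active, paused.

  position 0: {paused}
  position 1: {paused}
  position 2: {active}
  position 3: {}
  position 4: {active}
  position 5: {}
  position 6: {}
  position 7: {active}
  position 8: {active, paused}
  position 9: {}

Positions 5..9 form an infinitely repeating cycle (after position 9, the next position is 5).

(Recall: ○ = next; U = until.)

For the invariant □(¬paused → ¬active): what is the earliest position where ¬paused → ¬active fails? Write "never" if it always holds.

2

Check ¬paused → ¬active at each position in order: 0 ✓, 1 ✓.
At position 2 the labels are {active}, so ¬paused → ¬active is false there. This is the first violation.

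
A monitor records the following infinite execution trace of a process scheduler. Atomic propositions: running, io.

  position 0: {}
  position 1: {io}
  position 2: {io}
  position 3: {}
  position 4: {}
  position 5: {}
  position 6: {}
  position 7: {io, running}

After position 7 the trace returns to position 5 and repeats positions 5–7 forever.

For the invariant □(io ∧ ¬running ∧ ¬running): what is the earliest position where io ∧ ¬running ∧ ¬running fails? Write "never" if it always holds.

0

At position 0 the labels are {}, so io ∧ ¬running ∧ ¬running is false there. This is the first violation.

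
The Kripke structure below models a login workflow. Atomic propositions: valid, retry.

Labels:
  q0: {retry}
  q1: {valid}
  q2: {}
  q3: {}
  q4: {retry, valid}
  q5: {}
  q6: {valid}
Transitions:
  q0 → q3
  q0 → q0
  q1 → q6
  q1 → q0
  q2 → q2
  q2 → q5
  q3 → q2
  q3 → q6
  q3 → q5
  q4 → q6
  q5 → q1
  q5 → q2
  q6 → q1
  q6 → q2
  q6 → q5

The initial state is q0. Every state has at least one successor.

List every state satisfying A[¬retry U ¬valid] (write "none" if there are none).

{q0, q2, q3, q5}

States satisfying ¬retry: {q1, q2, q3, q5, q6}.
States satisfying ¬valid: {q0, q2, q3, q5}.
States satisfying A[¬retry U ¬valid]: {q0, q2, q3, q5}.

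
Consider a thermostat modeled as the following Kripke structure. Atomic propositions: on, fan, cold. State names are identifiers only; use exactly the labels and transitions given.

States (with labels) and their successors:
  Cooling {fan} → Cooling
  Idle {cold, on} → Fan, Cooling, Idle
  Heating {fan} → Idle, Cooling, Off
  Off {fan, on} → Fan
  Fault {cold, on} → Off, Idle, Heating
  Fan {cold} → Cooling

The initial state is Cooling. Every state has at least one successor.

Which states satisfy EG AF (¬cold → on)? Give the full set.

{Idle, Fault}

States satisfying AF (¬cold → on): {Idle, Off, Fault, Fan}.
States satisfying EG AF (¬cold → on): {Idle, Fault}.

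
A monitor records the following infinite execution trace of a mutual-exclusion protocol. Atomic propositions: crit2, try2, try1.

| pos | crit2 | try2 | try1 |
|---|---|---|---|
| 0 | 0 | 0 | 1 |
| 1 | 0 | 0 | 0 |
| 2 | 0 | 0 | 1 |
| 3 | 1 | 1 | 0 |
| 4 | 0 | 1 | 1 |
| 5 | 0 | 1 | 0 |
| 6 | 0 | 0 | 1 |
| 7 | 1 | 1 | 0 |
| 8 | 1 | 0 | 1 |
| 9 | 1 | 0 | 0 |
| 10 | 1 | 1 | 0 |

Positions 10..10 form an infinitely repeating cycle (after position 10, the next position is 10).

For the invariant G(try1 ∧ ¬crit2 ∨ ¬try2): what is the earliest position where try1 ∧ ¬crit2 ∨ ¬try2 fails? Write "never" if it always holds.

3

Check try1 ∧ ¬crit2 ∨ ¬try2 at each position in order: 0 ✓, 1 ✓, 2 ✓.
At position 3 the labels are {crit2, try2}, so try1 ∧ ¬crit2 ∨ ¬try2 is false there. This is the first violation.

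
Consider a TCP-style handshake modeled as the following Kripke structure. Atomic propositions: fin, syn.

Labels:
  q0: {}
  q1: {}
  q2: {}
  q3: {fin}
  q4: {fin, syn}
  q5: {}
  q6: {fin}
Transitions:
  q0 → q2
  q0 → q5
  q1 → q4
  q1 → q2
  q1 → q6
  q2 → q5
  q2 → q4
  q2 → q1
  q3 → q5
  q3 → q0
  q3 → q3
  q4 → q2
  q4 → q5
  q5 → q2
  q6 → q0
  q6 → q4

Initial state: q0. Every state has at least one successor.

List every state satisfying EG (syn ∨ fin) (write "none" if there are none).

{q3}

States satisfying syn ∨ fin: {q3, q4, q6}.
States satisfying EG (syn ∨ fin): {q3}.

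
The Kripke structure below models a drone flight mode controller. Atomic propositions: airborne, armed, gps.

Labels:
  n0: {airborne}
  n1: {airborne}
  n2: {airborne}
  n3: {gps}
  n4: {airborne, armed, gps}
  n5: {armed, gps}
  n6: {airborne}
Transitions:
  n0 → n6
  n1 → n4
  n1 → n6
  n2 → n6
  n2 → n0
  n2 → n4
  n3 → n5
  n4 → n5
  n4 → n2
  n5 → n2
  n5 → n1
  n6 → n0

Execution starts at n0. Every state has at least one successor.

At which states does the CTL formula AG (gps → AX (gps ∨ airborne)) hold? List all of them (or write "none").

{n0, n1, n2, n3, n4, n5, n6}

States satisfying gps → AX (gps ∨ airborne): {n0, n1, n2, n3, n4, n5, n6}.
States satisfying AG (gps → AX (gps ∨ airborne)): {n0, n1, n2, n3, n4, n5, n6}.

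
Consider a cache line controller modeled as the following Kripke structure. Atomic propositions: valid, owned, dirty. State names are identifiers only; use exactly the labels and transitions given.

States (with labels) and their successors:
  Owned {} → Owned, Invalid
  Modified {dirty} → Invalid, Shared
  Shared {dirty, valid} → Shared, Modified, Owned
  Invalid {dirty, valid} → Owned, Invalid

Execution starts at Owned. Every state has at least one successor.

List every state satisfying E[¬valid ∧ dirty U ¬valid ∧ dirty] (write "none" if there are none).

States satisfying ¬valid ∧ dirty: {Modified}.
States satisfying E[¬valid ∧ dirty U ¬valid ∧ dirty]: {Modified}.

{Modified}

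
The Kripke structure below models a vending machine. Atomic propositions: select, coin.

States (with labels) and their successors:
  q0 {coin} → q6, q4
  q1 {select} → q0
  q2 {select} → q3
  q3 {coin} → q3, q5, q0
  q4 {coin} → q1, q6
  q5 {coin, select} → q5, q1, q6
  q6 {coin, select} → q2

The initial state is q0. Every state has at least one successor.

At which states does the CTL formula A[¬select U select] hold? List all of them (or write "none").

{q0, q1, q2, q4, q5, q6}

States satisfying ¬select: {q0, q3, q4}.
States satisfying select: {q1, q2, q5, q6}.
States satisfying A[¬select U select]: {q0, q1, q2, q4, q5, q6}.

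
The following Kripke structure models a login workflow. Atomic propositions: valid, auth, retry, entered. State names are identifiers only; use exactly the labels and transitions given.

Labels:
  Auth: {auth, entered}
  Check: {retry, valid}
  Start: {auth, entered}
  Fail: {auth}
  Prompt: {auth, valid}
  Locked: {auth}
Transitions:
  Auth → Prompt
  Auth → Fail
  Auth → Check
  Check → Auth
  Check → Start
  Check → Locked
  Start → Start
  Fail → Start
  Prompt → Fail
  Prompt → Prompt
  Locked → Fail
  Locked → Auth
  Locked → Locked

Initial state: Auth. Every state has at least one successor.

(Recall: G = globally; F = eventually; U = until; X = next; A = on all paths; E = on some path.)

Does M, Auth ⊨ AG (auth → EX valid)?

Violated

States satisfying auth → EX valid: {Auth, Check, Prompt}.
States satisfying AG (auth → EX valid): ∅.
Fail is reachable from Auth and violates auth → EX valid, so AG fails at Auth.
Auth ∉ Sat(AG (auth → EX valid)).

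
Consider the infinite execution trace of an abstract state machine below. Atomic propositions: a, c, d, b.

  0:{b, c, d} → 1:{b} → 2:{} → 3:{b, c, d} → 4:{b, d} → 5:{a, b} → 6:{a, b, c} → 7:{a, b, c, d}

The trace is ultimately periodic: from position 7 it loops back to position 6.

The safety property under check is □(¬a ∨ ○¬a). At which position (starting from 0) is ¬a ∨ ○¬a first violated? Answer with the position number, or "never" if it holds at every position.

Check ¬a ∨ ○¬a at each position in order: 0 ✓, 1 ✓, 2 ✓, 3 ✓, 4 ✓.
At position 5 the labels are {a, b} and the next position 6 has {a, b, c}, so ¬a ∨ ○¬a is false there. This is the first violation.

5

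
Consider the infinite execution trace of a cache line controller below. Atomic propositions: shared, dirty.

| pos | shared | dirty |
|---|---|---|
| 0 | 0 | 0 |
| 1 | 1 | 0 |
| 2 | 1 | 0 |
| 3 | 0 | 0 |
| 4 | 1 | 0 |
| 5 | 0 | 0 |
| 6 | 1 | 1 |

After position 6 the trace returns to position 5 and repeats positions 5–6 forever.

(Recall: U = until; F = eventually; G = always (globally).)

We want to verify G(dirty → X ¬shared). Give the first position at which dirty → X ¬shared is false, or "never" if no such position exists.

dirty → X ¬shared holds at every position 0..6, and those are all the positions the trace ever visits, so the invariant G(dirty → X ¬shared) is never violated.

never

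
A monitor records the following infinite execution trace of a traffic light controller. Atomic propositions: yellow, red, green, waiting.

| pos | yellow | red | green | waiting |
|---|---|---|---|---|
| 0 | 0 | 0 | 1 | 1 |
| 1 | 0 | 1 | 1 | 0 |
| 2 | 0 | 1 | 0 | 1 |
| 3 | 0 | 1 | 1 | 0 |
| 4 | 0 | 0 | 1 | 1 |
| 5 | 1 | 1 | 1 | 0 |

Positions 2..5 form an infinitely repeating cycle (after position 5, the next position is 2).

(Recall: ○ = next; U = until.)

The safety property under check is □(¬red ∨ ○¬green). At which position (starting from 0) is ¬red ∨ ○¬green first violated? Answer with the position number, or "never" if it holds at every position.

Check ¬red ∨ ○¬green at each position in order: 0 ✓, 1 ✓.
At position 2 the labels are {red, waiting} and the next position 3 has {green, red}, so ¬red ∨ ○¬green is false there. This is the first violation.

2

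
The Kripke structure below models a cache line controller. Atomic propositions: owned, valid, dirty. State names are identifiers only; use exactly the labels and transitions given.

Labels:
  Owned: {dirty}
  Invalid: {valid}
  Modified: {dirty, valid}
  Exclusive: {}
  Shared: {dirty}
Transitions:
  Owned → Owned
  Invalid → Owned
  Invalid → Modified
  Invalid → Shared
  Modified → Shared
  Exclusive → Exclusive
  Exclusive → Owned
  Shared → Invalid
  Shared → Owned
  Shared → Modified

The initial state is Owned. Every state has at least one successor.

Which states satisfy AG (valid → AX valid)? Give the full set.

{Owned, Exclusive}

States satisfying valid → AX valid: {Owned, Exclusive, Shared}.
States satisfying AG (valid → AX valid): {Owned, Exclusive}.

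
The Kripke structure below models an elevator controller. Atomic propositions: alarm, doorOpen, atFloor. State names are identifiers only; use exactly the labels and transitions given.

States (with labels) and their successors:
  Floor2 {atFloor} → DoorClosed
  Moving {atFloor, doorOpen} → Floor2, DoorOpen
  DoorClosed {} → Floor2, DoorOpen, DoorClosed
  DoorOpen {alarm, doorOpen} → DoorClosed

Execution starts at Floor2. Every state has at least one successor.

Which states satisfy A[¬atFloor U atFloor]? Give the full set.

States satisfying ¬atFloor: {DoorClosed, DoorOpen}.
States satisfying atFloor: {Floor2, Moving}.
States satisfying A[¬atFloor U atFloor]: {Floor2, Moving}.

{Floor2, Moving}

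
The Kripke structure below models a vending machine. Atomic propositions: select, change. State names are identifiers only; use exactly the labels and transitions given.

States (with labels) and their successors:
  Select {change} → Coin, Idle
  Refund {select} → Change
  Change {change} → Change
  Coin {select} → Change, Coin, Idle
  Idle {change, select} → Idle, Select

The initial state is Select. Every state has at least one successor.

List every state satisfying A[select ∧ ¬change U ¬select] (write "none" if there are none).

{Select, Refund, Change}

States satisfying select ∧ ¬change: {Refund, Coin}.
States satisfying ¬select: {Select, Change}.
States satisfying A[select ∧ ¬change U ¬select]: {Select, Refund, Change}.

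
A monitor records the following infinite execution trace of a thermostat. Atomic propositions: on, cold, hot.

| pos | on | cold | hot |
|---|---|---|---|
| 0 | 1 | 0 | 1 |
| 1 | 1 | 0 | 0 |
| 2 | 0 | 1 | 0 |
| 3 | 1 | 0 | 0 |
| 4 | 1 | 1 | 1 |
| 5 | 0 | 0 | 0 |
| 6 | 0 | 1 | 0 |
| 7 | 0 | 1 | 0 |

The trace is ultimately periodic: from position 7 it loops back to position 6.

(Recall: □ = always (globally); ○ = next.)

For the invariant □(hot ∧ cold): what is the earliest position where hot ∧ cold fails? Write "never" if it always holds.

0

At position 0 the labels are {hot, on}, so hot ∧ cold is false there. This is the first violation.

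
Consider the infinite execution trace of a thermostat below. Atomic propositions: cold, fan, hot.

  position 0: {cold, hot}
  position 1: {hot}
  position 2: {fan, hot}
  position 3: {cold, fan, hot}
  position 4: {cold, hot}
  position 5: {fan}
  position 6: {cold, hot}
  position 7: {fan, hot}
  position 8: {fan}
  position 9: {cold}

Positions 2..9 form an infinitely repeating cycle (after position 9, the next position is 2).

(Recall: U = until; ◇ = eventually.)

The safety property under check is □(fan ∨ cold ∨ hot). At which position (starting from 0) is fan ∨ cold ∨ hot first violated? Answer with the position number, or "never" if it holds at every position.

fan ∨ cold ∨ hot holds at every position 0..9, and those are all the positions the trace ever visits, so the invariant □(fan ∨ cold ∨ hot) is never violated.

never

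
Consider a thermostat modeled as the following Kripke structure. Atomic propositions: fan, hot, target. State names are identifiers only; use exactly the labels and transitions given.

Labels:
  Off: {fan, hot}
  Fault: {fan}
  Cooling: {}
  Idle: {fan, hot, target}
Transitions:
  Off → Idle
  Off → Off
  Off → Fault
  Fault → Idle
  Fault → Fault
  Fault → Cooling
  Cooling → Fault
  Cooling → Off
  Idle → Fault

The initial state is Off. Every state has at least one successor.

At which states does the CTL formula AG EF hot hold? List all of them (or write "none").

{Off, Fault, Cooling, Idle}

States satisfying EF hot: {Off, Fault, Cooling, Idle}.
States satisfying AG EF hot: {Off, Fault, Cooling, Idle}.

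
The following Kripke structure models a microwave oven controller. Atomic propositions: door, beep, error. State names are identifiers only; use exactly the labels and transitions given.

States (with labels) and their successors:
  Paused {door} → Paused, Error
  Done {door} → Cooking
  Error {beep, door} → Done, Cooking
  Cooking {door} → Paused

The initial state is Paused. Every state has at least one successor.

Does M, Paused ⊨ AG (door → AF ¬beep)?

Yes

States satisfying door → AF ¬beep: {Paused, Done, Error, Cooking}.
States satisfying AG (door → AF ¬beep): {Paused, Done, Error, Cooking}.
Every state reachable from Paused satisfies door → AF ¬beep.
Paused ∈ Sat(AG (door → AF ¬beep)).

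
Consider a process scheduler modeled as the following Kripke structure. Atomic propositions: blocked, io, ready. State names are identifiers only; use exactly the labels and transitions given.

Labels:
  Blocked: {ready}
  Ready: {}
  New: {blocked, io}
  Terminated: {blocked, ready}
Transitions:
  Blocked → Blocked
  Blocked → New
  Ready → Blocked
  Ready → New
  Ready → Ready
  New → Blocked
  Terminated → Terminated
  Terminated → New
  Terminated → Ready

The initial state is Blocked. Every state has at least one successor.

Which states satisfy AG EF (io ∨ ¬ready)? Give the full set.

{Blocked, Ready, New, Terminated}

States satisfying EF (io ∨ ¬ready): {Blocked, Ready, New, Terminated}.
States satisfying AG EF (io ∨ ¬ready): {Blocked, Ready, New, Terminated}.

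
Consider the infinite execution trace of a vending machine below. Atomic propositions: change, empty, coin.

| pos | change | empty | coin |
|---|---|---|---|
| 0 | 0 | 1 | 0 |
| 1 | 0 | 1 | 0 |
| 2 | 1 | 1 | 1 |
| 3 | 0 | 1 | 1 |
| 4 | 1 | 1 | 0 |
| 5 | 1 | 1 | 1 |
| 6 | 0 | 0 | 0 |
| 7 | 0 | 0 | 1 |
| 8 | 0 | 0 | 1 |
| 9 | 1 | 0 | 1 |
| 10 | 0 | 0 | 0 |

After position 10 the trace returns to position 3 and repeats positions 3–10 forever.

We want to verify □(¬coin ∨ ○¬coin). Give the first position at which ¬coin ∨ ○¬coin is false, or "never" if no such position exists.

Check ¬coin ∨ ○¬coin at each position in order: 0 ✓, 1 ✓.
At position 2 the labels are {change, coin, empty} and the next position 3 has {coin, empty}, so ¬coin ∨ ○¬coin is false there. This is the first violation.

2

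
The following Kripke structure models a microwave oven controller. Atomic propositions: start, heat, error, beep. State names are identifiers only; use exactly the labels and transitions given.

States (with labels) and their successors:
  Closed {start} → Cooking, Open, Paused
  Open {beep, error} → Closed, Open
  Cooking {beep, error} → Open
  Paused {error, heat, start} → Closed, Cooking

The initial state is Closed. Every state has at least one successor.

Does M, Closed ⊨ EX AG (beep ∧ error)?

States satisfying AG (beep ∧ error): ∅.
States satisfying EX AG (beep ∧ error): ∅.
No suitable path/successor from Closed witnesses the formula.
Closed ∉ Sat(EX AG (beep ∧ error)).

No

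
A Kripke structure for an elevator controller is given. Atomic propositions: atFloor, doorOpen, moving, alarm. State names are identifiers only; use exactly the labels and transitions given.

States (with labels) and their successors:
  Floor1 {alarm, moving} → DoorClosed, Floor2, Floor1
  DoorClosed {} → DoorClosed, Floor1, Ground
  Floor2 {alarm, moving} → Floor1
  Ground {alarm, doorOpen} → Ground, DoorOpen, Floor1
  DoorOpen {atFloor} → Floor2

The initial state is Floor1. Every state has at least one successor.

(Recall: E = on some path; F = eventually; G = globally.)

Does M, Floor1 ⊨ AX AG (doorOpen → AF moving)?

States satisfying AG (doorOpen → AF moving): ∅.
States satisfying AX AG (doorOpen → AF moving): ∅.
Floor1 ∉ Sat(AX AG (doorOpen → AF moving)).

Does not hold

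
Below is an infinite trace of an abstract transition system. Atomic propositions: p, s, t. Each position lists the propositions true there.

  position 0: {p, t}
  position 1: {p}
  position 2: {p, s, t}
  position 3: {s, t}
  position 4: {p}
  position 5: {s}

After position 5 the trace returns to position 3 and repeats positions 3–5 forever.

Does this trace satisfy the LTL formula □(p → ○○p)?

Does not hold

p → ○○p must hold at every position from 0 onward. It fails at position 1, so □(p → ○○p) is false.
Positions where p holds: 0, 1, 2, 4.
Check ○○p at each: 0→ok, 1→fails, 2→ok, 4→fails.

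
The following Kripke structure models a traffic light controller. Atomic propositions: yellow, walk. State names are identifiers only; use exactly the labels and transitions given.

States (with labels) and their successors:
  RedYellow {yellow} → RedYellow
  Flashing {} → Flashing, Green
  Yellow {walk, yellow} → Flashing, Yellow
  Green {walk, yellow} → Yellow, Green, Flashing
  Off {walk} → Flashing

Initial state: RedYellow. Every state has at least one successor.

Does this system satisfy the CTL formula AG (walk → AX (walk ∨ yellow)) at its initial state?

States satisfying walk → AX (walk ∨ yellow): {RedYellow, Flashing}.
States satisfying AG (walk → AX (walk ∨ yellow)): {RedYellow}.
Every state reachable from RedYellow satisfies walk → AX (walk ∨ yellow).
RedYellow ∈ Sat(AG (walk → AX (walk ∨ yellow))).

Satisfied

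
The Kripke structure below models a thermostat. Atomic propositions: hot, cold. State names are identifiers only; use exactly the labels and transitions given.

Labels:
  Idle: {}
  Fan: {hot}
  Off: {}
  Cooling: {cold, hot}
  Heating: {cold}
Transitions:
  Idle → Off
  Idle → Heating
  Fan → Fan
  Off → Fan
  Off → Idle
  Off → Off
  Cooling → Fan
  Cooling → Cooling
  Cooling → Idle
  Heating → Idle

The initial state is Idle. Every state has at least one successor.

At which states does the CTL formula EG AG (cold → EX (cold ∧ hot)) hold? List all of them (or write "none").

States satisfying AG (cold → EX (cold ∧ hot)): {Fan}.
States satisfying EG AG (cold → EX (cold ∧ hot)): {Fan}.

{Fan}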